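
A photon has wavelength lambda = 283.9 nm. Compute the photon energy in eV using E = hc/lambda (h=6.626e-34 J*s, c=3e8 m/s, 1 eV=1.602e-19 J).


E = hc / lambda
= (6.626e-34)(3e8) / (283.9e-9)
= 1.9878e-25 / 2.8390e-07
= 7.0018e-19 J
Converting to eV: 7.0018e-19 / 1.602e-19
= 4.3706 eV

4.3706


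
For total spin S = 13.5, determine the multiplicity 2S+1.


Spin multiplicity = 2S + 1
= 2 * 13.5 + 1
= 27.0 + 1
= 28

28


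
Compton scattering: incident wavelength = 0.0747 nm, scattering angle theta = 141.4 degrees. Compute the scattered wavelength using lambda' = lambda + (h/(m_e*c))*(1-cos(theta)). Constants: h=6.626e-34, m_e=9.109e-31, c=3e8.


Compton wavelength: h/(m_e*c) = 2.4247e-12 m
d_lambda = 2.4247e-12 * (1 - cos(141.4 deg))
= 2.4247e-12 * 1.78152
= 4.3197e-12 m = 0.00432 nm
lambda' = 0.0747 + 0.00432
= 0.07902 nm

0.07902


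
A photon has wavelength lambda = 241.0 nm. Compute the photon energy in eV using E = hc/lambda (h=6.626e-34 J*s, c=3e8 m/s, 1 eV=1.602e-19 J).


E = hc / lambda
= (6.626e-34)(3e8) / (241.0e-9)
= 1.9878e-25 / 2.4100e-07
= 8.2481e-19 J
Converting to eV: 8.2481e-19 / 1.602e-19
= 5.1486 eV

5.1486


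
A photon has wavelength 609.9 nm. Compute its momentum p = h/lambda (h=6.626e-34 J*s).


p = h / lambda
= 6.626e-34 / (609.9e-9)
= 6.626e-34 / 6.0990e-07
= 1.0864e-27 kg*m/s

1.0864e-27


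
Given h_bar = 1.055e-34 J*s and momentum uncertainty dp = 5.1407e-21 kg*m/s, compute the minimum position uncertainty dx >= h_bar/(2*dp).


dx = h_bar / (2 * dp)
= 1.055e-34 / (2 * 5.1407e-21)
= 1.055e-34 / 1.0281e-20
= 1.0261e-14 m

1.0261e-14


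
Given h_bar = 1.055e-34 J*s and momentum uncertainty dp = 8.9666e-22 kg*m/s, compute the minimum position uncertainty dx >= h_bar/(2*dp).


dx = h_bar / (2 * dp)
= 1.055e-34 / (2 * 8.9666e-22)
= 1.055e-34 / 1.7933e-21
= 5.8829e-14 m

5.8829e-14


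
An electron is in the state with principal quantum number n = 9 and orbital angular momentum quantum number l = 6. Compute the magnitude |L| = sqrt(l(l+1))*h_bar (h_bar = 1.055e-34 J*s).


L = sqrt(l*(l+1)) * h_bar
= sqrt(6 * 7) * 1.055e-34
= sqrt(42) * 1.055e-34
= 6.4807 * 1.055e-34
= 6.8372e-34 J*s

6.8372e-34


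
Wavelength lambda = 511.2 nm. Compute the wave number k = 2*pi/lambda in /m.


k = 2 * pi / lambda
= 6.2832 / (511.2e-9)
= 6.2832 / 5.1120e-07
= 1.2291e+07 /m

1.2291e+07


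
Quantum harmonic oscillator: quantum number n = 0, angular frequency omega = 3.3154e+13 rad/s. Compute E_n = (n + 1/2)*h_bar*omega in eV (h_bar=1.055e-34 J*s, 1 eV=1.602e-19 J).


E = (n + 1/2) * h_bar * omega
= (0 + 0.5) * 1.055e-34 * 3.3154e+13
= 0.5 * 3.4977e-21
= 1.7489e-21 J
= 0.0109 eV

0.0109


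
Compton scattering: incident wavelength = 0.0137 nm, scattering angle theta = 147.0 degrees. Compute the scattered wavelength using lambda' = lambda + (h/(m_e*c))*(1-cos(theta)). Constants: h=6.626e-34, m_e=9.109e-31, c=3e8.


Compton wavelength: h/(m_e*c) = 2.4247e-12 m
d_lambda = 2.4247e-12 * (1 - cos(147.0 deg))
= 2.4247e-12 * 1.838671
= 4.4582e-12 m = 0.004458 nm
lambda' = 0.0137 + 0.004458
= 0.018158 nm

0.018158


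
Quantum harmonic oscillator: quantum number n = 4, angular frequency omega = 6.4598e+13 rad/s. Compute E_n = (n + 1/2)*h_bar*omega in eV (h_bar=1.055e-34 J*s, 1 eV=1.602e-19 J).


E = (n + 1/2) * h_bar * omega
= (4 + 0.5) * 1.055e-34 * 6.4598e+13
= 4.5 * 6.8151e-21
= 3.0668e-20 J
= 0.1914 eV

0.1914


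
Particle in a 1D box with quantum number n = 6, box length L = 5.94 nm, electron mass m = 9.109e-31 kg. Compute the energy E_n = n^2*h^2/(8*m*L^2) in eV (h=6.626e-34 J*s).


E = n^2 * h^2 / (8 * m * L^2)
= 6^2 * (6.626e-34)^2 / (8 * 9.109e-31 * (5.94e-9)^2)
= 36 * 4.3904e-67 / (8 * 9.109e-31 * 3.5284e-17)
= 6.1471e-20 J
= 0.3837 eV

0.3837


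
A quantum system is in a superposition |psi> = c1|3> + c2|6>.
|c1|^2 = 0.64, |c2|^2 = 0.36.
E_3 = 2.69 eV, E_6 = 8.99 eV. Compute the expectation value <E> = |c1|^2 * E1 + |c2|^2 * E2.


<E> = |c1|^2 * E1 + |c2|^2 * E2
= 0.64 * 2.69 + 0.36 * 8.99
= 1.7216 + 3.2364
= 4.958 eV

4.958


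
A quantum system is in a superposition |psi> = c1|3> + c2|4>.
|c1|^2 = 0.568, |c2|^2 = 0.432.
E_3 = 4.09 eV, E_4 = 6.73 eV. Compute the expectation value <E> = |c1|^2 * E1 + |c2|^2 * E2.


<E> = |c1|^2 * E1 + |c2|^2 * E2
= 0.568 * 4.09 + 0.432 * 6.73
= 2.3231 + 2.9074
= 5.2305 eV

5.2305


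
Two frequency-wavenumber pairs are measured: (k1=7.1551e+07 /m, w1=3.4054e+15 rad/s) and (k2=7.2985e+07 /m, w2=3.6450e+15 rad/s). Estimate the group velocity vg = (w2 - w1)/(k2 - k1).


vg = (w2 - w1) / (k2 - k1)
= (3.6450e+15 - 3.4054e+15) / (7.2985e+07 - 7.1551e+07)
= 2.3960e+14 / 1.4340e+06
= 1.6709e+08 m/s

1.6709e+08


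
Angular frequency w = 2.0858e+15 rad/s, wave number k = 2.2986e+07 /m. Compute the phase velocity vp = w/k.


vp = w / k
= 2.0858e+15 / 2.2986e+07
= 9.0742e+07 m/s

9.0742e+07


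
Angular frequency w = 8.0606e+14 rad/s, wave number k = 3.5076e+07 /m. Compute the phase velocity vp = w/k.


vp = w / k
= 8.0606e+14 / 3.5076e+07
= 2.2980e+07 m/s

2.2980e+07


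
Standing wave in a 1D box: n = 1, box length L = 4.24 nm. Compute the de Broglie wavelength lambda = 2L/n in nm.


lambda = 2L / n
= 2 * 4.24 / 1
= 8.48 / 1
= 8.48 nm

8.48


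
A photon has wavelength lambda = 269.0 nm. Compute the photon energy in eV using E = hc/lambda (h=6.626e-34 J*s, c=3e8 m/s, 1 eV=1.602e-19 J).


E = hc / lambda
= (6.626e-34)(3e8) / (269.0e-9)
= 1.9878e-25 / 2.6900e-07
= 7.3896e-19 J
Converting to eV: 7.3896e-19 / 1.602e-19
= 4.6127 eV

4.6127


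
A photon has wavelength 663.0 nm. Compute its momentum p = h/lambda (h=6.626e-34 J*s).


p = h / lambda
= 6.626e-34 / (663.0e-9)
= 6.626e-34 / 6.6300e-07
= 9.9940e-28 kg*m/s

9.9940e-28


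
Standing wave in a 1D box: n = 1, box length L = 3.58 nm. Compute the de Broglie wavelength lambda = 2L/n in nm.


lambda = 2L / n
= 2 * 3.58 / 1
= 7.16 / 1
= 7.16 nm

7.16


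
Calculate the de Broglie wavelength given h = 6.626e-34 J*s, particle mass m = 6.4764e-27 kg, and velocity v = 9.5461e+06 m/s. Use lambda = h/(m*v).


lambda = h / (m * v)
= 6.626e-34 / (6.4764e-27 * 9.5461e+06)
= 6.626e-34 / 6.1824e-20
= 1.0717e-14 m

1.0717e-14


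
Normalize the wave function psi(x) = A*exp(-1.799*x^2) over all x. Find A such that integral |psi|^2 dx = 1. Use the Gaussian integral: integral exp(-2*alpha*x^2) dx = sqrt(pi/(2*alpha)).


integral |psi|^2 dx = A^2 * sqrt(pi/(2*alpha)) = 1
A^2 = sqrt(2*alpha/pi)
= sqrt(2 * 1.799 / pi)
= 1.070177
A = sqrt(1.070177)
= 1.0345

1.0345


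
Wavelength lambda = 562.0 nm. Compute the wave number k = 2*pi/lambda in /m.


k = 2 * pi / lambda
= 6.2832 / (562.0e-9)
= 6.2832 / 5.6200e-07
= 1.1180e+07 /m

1.1180e+07


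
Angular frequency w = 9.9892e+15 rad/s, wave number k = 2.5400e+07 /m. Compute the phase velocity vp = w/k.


vp = w / k
= 9.9892e+15 / 2.5400e+07
= 3.9328e+08 m/s

3.9328e+08


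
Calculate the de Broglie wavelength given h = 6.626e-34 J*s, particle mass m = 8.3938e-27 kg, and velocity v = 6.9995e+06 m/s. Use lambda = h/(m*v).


lambda = h / (m * v)
= 6.626e-34 / (8.3938e-27 * 6.9995e+06)
= 6.626e-34 / 5.8752e-20
= 1.1278e-14 m

1.1278e-14


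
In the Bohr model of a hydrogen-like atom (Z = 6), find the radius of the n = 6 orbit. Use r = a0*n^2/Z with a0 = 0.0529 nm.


r = a0 * n^2 / Z
= 0.0529 * 6^2 / 6
= 0.0529 * 36 / 6
= 0.3174 nm

0.3174


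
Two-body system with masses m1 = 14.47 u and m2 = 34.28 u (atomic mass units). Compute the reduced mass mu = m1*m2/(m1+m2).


mu = m1 * m2 / (m1 + m2)
= 14.47 * 34.28 / (14.47 + 34.28)
= 496.0316 / 48.75
= 10.175 u

10.175


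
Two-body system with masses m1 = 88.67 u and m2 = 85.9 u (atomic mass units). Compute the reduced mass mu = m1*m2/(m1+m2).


mu = m1 * m2 / (m1 + m2)
= 88.67 * 85.9 / (88.67 + 85.9)
= 7616.753 / 174.57
= 43.6315 u

43.6315


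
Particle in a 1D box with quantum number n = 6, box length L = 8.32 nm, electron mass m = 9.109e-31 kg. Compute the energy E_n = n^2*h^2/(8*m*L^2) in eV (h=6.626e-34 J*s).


E = n^2 * h^2 / (8 * m * L^2)
= 6^2 * (6.626e-34)^2 / (8 * 9.109e-31 * (8.32e-9)^2)
= 36 * 4.3904e-67 / (8 * 9.109e-31 * 6.9222e-17)
= 3.1333e-20 J
= 0.1956 eV

0.1956


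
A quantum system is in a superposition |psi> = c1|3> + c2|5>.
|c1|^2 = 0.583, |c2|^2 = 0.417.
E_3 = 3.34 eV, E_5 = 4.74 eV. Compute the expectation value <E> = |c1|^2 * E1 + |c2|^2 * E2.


<E> = |c1|^2 * E1 + |c2|^2 * E2
= 0.583 * 3.34 + 0.417 * 4.74
= 1.9472 + 1.9766
= 3.9238 eV

3.9238


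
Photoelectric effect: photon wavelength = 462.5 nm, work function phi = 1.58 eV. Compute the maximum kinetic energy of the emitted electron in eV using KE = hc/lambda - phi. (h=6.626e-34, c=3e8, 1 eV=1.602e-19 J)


E_photon = hc / lambda
= (6.626e-34)(3e8) / (462.5e-9)
= 4.2979e-19 J
= 2.6829 eV
KE = E_photon - phi
= 2.6829 - 1.58
= 1.1029 eV

1.1029


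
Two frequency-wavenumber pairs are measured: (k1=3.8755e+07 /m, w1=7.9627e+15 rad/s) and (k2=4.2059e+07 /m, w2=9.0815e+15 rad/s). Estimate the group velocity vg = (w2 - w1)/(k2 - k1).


vg = (w2 - w1) / (k2 - k1)
= (9.0815e+15 - 7.9627e+15) / (4.2059e+07 - 3.8755e+07)
= 1.1188e+15 / 3.3040e+06
= 3.3862e+08 m/s

3.3862e+08


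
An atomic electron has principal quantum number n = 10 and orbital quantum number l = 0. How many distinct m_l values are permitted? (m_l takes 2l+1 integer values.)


m_l ranges from -l to +l in integer steps
So m_l goes from -0 to +0
Count = 2l + 1 = 2*0 + 1
= 1

1


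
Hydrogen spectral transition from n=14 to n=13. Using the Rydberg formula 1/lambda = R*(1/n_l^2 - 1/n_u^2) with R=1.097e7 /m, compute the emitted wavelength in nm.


1/lambda = R * (1/n_l^2 - 1/n_u^2)
= 1.097e7 * (1/13^2 - 1/14^2)
= 1.097e7 * (0.005917 - 0.005102)
= 1.097e7 * 0.000815
= 8.9419e+03 /m
lambda = 1 / 8.9419e+03 = 111833.6203 nm

111833.6203


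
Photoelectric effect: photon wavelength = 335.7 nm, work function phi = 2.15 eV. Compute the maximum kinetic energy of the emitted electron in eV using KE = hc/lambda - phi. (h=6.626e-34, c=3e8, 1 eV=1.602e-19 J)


E_photon = hc / lambda
= (6.626e-34)(3e8) / (335.7e-9)
= 5.9214e-19 J
= 3.6962 eV
KE = E_photon - phi
= 3.6962 - 2.15
= 1.5462 eV

1.5462


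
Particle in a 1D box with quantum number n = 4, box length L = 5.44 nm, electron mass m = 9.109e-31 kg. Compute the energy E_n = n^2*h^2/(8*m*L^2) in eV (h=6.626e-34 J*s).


E = n^2 * h^2 / (8 * m * L^2)
= 4^2 * (6.626e-34)^2 / (8 * 9.109e-31 * (5.44e-9)^2)
= 16 * 4.3904e-67 / (8 * 9.109e-31 * 2.9594e-17)
= 3.2573e-20 J
= 0.2033 eV

0.2033


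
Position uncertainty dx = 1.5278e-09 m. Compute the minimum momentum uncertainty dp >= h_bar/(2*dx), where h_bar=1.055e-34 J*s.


dp = h_bar / (2 * dx)
= 1.055e-34 / (2 * 1.5278e-09)
= 1.055e-34 / 3.0556e-09
= 3.4527e-26 kg*m/s

3.4527e-26


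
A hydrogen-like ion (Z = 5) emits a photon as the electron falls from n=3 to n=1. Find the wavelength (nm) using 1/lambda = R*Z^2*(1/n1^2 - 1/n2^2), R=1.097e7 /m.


1/lambda = R * Z^2 * (1/n1^2 - 1/n2^2)
= 1.097e7 * 5^2 * (1/1^2 - 1/3^2)
= 1.097e7 * 25 * (1.0 - 0.111111)
= 2.4378e+08 /m
lambda = 1 / 2.4378e+08
= 4.1021 nm

4.1021


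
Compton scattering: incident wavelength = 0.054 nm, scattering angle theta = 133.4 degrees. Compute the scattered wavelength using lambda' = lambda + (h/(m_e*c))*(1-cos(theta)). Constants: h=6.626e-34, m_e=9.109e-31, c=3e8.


Compton wavelength: h/(m_e*c) = 2.4247e-12 m
d_lambda = 2.4247e-12 * (1 - cos(133.4 deg))
= 2.4247e-12 * 1.687088
= 4.0907e-12 m = 0.004091 nm
lambda' = 0.054 + 0.004091
= 0.058091 nm

0.058091


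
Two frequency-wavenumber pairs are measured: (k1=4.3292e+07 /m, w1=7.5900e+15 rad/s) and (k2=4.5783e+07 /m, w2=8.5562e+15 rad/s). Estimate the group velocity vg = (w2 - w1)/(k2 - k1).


vg = (w2 - w1) / (k2 - k1)
= (8.5562e+15 - 7.5900e+15) / (4.5783e+07 - 4.3292e+07)
= 9.6620e+14 / 2.4910e+06
= 3.8788e+08 m/s

3.8788e+08


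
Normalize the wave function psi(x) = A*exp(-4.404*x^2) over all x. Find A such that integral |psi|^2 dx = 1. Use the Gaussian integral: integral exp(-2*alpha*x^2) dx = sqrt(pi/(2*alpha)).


integral |psi|^2 dx = A^2 * sqrt(pi/(2*alpha)) = 1
A^2 = sqrt(2*alpha/pi)
= sqrt(2 * 4.404 / pi)
= 1.674417
A = sqrt(1.674417)
= 1.294

1.294


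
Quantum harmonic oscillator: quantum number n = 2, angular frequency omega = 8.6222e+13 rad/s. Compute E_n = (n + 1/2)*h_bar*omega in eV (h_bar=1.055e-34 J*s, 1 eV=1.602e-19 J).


E = (n + 1/2) * h_bar * omega
= (2 + 0.5) * 1.055e-34 * 8.6222e+13
= 2.5 * 9.0964e-21
= 2.2741e-20 J
= 0.142 eV

0.142


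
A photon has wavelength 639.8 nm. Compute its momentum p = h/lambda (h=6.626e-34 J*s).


p = h / lambda
= 6.626e-34 / (639.8e-9)
= 6.626e-34 / 6.3980e-07
= 1.0356e-27 kg*m/s

1.0356e-27


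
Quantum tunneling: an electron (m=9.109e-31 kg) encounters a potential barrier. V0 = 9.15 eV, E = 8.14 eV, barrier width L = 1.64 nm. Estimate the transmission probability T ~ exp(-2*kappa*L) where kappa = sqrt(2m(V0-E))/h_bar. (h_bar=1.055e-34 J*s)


V0 - E = 1.01 eV = 1.6180e-19 J
kappa = sqrt(2 * m * (V0-E)) / h_bar
= sqrt(2 * 9.109e-31 * 1.6180e-19) / 1.055e-34
= 5.1462e+09 /m
2*kappa*L = 2 * 5.1462e+09 * 1.64e-9
= 16.8797
T = exp(-16.8797) = 4.669357e-08

4.669357e-08


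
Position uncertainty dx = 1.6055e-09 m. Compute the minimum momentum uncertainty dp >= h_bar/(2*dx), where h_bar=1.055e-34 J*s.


dp = h_bar / (2 * dx)
= 1.055e-34 / (2 * 1.6055e-09)
= 1.055e-34 / 3.2110e-09
= 3.2856e-26 kg*m/s

3.2856e-26


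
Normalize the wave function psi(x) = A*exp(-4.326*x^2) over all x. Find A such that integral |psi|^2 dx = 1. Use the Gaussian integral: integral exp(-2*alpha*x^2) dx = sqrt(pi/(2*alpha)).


integral |psi|^2 dx = A^2 * sqrt(pi/(2*alpha)) = 1
A^2 = sqrt(2*alpha/pi)
= sqrt(2 * 4.326 / pi)
= 1.659523
A = sqrt(1.659523)
= 1.2882

1.2882


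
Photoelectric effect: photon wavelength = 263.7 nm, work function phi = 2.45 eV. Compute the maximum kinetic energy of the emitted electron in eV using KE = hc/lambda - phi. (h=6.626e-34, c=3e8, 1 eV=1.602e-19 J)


E_photon = hc / lambda
= (6.626e-34)(3e8) / (263.7e-9)
= 7.5381e-19 J
= 4.7054 eV
KE = E_photon - phi
= 4.7054 - 2.45
= 2.2554 eV

2.2554


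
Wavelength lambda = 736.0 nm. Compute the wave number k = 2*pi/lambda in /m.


k = 2 * pi / lambda
= 6.2832 / (736.0e-9)
= 6.2832 / 7.3600e-07
= 8.5369e+06 /m

8.5369e+06


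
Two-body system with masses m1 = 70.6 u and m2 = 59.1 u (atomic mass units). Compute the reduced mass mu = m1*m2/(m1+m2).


mu = m1 * m2 / (m1 + m2)
= 70.6 * 59.1 / (70.6 + 59.1)
= 4172.46 / 129.7
= 32.1701 u

32.1701


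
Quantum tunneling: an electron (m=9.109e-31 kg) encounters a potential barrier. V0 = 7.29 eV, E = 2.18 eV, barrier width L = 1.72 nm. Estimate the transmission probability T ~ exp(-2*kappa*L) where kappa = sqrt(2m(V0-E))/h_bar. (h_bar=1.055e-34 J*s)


V0 - E = 5.11 eV = 8.1862e-19 J
kappa = sqrt(2 * m * (V0-E)) / h_bar
= sqrt(2 * 9.109e-31 * 8.1862e-19) / 1.055e-34
= 1.1575e+10 /m
2*kappa*L = 2 * 1.1575e+10 * 1.72e-9
= 39.8197
T = exp(-39.8197) = 5.087704e-18

5.087704e-18


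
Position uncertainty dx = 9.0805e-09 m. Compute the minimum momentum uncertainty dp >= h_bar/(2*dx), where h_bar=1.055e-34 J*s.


dp = h_bar / (2 * dx)
= 1.055e-34 / (2 * 9.0805e-09)
= 1.055e-34 / 1.8161e-08
= 5.8092e-27 kg*m/s

5.8092e-27


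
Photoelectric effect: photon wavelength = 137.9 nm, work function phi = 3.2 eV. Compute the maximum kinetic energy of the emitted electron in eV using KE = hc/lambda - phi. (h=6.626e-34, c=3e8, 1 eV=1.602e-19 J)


E_photon = hc / lambda
= (6.626e-34)(3e8) / (137.9e-9)
= 1.4415e-18 J
= 8.998 eV
KE = E_photon - phi
= 8.998 - 3.2
= 5.798 eV

5.798


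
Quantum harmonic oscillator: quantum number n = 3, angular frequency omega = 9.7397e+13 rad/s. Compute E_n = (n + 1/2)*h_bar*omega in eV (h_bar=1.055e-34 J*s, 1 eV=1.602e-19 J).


E = (n + 1/2) * h_bar * omega
= (3 + 0.5) * 1.055e-34 * 9.7397e+13
= 3.5 * 1.0275e-20
= 3.5964e-20 J
= 0.2245 eV

0.2245


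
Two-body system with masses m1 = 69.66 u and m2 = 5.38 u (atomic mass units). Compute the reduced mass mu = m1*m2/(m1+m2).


mu = m1 * m2 / (m1 + m2)
= 69.66 * 5.38 / (69.66 + 5.38)
= 374.7708 / 75.04
= 4.9943 u

4.9943


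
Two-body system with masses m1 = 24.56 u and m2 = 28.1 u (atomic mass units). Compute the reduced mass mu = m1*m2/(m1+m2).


mu = m1 * m2 / (m1 + m2)
= 24.56 * 28.1 / (24.56 + 28.1)
= 690.136 / 52.66
= 13.1055 u

13.1055


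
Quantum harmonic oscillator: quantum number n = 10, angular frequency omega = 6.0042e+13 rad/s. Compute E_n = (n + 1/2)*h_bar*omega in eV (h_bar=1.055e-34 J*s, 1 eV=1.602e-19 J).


E = (n + 1/2) * h_bar * omega
= (10 + 0.5) * 1.055e-34 * 6.0042e+13
= 10.5 * 6.3344e-21
= 6.6512e-20 J
= 0.4152 eV

0.4152


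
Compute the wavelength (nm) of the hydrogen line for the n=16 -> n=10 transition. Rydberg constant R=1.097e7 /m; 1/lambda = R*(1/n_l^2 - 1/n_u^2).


1/lambda = R * (1/n_l^2 - 1/n_u^2)
= 1.097e7 * (1/10^2 - 1/16^2)
= 1.097e7 * (0.01 - 0.003906)
= 1.097e7 * 0.006094
= 6.6848e+04 /m
lambda = 1 / 6.6848e+04 = 14959.2128 nm

14959.2128


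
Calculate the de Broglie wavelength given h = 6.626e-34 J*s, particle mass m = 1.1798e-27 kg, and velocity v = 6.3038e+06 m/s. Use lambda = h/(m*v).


lambda = h / (m * v)
= 6.626e-34 / (1.1798e-27 * 6.3038e+06)
= 6.626e-34 / 7.4372e-21
= 8.9092e-14 m

8.9092e-14


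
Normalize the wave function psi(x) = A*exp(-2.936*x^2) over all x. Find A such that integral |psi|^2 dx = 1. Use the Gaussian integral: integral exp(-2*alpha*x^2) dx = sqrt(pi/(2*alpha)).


integral |psi|^2 dx = A^2 * sqrt(pi/(2*alpha)) = 1
A^2 = sqrt(2*alpha/pi)
= sqrt(2 * 2.936 / pi)
= 1.367156
A = sqrt(1.367156)
= 1.1693

1.1693


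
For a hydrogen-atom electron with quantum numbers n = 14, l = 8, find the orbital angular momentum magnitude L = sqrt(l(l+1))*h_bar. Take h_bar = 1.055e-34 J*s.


L = sqrt(l*(l+1)) * h_bar
= sqrt(8 * 9) * 1.055e-34
= sqrt(72) * 1.055e-34
= 8.4853 * 1.055e-34
= 8.9520e-34 J*s

8.9520e-34


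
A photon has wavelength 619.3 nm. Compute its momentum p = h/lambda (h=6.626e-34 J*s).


p = h / lambda
= 6.626e-34 / (619.3e-9)
= 6.626e-34 / 6.1930e-07
= 1.0699e-27 kg*m/s

1.0699e-27


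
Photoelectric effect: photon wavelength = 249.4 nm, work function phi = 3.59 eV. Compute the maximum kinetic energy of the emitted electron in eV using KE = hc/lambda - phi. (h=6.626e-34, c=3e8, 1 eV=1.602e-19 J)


E_photon = hc / lambda
= (6.626e-34)(3e8) / (249.4e-9)
= 7.9703e-19 J
= 4.9752 eV
KE = E_photon - phi
= 4.9752 - 3.59
= 1.3852 eV

1.3852


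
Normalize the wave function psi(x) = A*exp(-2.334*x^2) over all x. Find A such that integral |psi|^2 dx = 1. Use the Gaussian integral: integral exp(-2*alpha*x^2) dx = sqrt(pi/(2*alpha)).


integral |psi|^2 dx = A^2 * sqrt(pi/(2*alpha)) = 1
A^2 = sqrt(2*alpha/pi)
= sqrt(2 * 2.334 / pi)
= 1.218963
A = sqrt(1.218963)
= 1.1041

1.1041


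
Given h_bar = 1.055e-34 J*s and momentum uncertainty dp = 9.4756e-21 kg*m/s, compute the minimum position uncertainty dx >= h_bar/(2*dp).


dx = h_bar / (2 * dp)
= 1.055e-34 / (2 * 9.4756e-21)
= 1.055e-34 / 1.8951e-20
= 5.5669e-15 m

5.5669e-15


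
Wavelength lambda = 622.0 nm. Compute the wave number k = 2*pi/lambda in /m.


k = 2 * pi / lambda
= 6.2832 / (622.0e-9)
= 6.2832 / 6.2200e-07
= 1.0102e+07 /m

1.0102e+07


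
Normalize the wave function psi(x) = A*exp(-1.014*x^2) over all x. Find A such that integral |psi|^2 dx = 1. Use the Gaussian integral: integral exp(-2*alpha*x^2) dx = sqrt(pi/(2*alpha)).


integral |psi|^2 dx = A^2 * sqrt(pi/(2*alpha)) = 1
A^2 = sqrt(2*alpha/pi)
= sqrt(2 * 1.014 / pi)
= 0.80345
A = sqrt(0.80345)
= 0.8964

0.8964


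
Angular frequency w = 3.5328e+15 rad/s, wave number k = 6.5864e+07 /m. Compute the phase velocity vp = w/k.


vp = w / k
= 3.5328e+15 / 6.5864e+07
= 5.3638e+07 m/s

5.3638e+07


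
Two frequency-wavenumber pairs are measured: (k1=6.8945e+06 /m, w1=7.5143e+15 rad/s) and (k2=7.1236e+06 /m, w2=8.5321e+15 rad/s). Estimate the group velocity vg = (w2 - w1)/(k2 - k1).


vg = (w2 - w1) / (k2 - k1)
= (8.5321e+15 - 7.5143e+15) / (7.1236e+06 - 6.8945e+06)
= 1.0178e+15 / 2.2910e+05
= 4.4426e+09 m/s

4.4426e+09


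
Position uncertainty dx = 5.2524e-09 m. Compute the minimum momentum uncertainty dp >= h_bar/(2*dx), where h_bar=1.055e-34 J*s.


dp = h_bar / (2 * dx)
= 1.055e-34 / (2 * 5.2524e-09)
= 1.055e-34 / 1.0505e-08
= 1.0043e-26 kg*m/s

1.0043e-26


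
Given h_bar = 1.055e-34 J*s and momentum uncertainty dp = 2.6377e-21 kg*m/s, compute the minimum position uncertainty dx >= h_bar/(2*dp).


dx = h_bar / (2 * dp)
= 1.055e-34 / (2 * 2.6377e-21)
= 1.055e-34 / 5.2754e-21
= 1.9998e-14 m

1.9998e-14


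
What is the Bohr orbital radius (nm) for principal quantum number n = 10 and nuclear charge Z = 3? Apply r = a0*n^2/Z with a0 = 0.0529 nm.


r = a0 * n^2 / Z
= 0.0529 * 10^2 / 3
= 0.0529 * 100 / 3
= 1.7633 nm

1.7633


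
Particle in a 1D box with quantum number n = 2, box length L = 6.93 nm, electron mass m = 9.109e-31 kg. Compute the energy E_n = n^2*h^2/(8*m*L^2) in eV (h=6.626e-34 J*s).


E = n^2 * h^2 / (8 * m * L^2)
= 2^2 * (6.626e-34)^2 / (8 * 9.109e-31 * (6.93e-9)^2)
= 4 * 4.3904e-67 / (8 * 9.109e-31 * 4.8025e-17)
= 5.0181e-21 J
= 0.0313 eV

0.0313


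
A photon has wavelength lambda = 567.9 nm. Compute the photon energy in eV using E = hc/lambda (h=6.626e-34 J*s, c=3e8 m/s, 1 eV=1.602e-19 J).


E = hc / lambda
= (6.626e-34)(3e8) / (567.9e-9)
= 1.9878e-25 / 5.6790e-07
= 3.5003e-19 J
Converting to eV: 3.5003e-19 / 1.602e-19
= 2.1849 eV

2.1849


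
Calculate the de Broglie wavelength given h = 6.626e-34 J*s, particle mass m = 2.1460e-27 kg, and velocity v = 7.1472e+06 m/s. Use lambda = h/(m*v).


lambda = h / (m * v)
= 6.626e-34 / (2.1460e-27 * 7.1472e+06)
= 6.626e-34 / 1.5338e-20
= 4.3200e-14 m

4.3200e-14


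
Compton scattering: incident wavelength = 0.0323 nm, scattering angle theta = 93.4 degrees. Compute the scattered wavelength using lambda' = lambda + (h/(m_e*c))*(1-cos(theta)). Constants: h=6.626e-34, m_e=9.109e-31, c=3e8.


Compton wavelength: h/(m_e*c) = 2.4247e-12 m
d_lambda = 2.4247e-12 * (1 - cos(93.4 deg))
= 2.4247e-12 * 1.059306
= 2.5685e-12 m = 0.002569 nm
lambda' = 0.0323 + 0.002569
= 0.034869 nm

0.034869


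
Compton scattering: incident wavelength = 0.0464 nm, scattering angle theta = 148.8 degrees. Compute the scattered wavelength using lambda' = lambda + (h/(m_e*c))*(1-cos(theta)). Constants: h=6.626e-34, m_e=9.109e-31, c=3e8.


Compton wavelength: h/(m_e*c) = 2.4247e-12 m
d_lambda = 2.4247e-12 * (1 - cos(148.8 deg))
= 2.4247e-12 * 1.855364
= 4.4987e-12 m = 0.004499 nm
lambda' = 0.0464 + 0.004499
= 0.050899 nm

0.050899


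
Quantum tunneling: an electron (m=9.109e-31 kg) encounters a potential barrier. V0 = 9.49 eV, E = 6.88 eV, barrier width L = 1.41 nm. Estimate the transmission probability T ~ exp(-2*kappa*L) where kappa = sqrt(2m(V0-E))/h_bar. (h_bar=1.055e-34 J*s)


V0 - E = 2.61 eV = 4.1812e-19 J
kappa = sqrt(2 * m * (V0-E)) / h_bar
= sqrt(2 * 9.109e-31 * 4.1812e-19) / 1.055e-34
= 8.2727e+09 /m
2*kappa*L = 2 * 8.2727e+09 * 1.41e-9
= 23.3291
T = exp(-23.3291) = 7.383944e-11

7.383944e-11


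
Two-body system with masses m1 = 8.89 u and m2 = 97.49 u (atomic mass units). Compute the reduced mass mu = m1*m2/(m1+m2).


mu = m1 * m2 / (m1 + m2)
= 8.89 * 97.49 / (8.89 + 97.49)
= 866.6861 / 106.38
= 8.1471 u

8.1471


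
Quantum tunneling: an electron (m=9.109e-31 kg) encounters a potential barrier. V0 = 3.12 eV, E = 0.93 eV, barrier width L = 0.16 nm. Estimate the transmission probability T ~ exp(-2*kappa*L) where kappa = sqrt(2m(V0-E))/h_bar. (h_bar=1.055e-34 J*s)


V0 - E = 2.19 eV = 3.5084e-19 J
kappa = sqrt(2 * m * (V0-E)) / h_bar
= sqrt(2 * 9.109e-31 * 3.5084e-19) / 1.055e-34
= 7.5779e+09 /m
2*kappa*L = 2 * 7.5779e+09 * 0.16e-9
= 2.4249
T = exp(-2.4249) = 8.848334e-02

8.848334e-02


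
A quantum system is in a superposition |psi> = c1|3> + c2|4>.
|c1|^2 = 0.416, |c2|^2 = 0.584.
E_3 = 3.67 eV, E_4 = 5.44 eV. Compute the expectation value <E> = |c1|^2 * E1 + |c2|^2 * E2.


<E> = |c1|^2 * E1 + |c2|^2 * E2
= 0.416 * 3.67 + 0.584 * 5.44
= 1.5267 + 3.177
= 4.7037 eV

4.7037


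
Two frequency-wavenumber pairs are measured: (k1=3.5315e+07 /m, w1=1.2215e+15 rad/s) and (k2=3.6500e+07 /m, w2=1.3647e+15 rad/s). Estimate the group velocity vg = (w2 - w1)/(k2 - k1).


vg = (w2 - w1) / (k2 - k1)
= (1.3647e+15 - 1.2215e+15) / (3.6500e+07 - 3.5315e+07)
= 1.4320e+14 / 1.1850e+06
= 1.2084e+08 m/s

1.2084e+08


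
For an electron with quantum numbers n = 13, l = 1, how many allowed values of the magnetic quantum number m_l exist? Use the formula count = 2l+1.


m_l ranges from -l to +l in integer steps
So m_l goes from -1 to +1
Count = 2l + 1 = 2*1 + 1
= 3

3


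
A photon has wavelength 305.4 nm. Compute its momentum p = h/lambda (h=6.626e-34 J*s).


p = h / lambda
= 6.626e-34 / (305.4e-9)
= 6.626e-34 / 3.0540e-07
= 2.1696e-27 kg*m/s

2.1696e-27


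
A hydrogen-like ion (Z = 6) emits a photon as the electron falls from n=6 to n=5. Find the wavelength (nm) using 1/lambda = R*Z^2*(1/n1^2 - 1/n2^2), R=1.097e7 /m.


1/lambda = R * Z^2 * (1/n1^2 - 1/n2^2)
= 1.097e7 * 6^2 * (1/5^2 - 1/6^2)
= 1.097e7 * 36 * (0.04 - 0.027778)
= 4.8268e+06 /m
lambda = 1 / 4.8268e+06
= 207.1766 nm

207.1766


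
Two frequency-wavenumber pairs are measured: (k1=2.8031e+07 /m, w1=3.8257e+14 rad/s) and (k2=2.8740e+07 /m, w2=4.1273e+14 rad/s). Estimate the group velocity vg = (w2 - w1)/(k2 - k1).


vg = (w2 - w1) / (k2 - k1)
= (4.1273e+14 - 3.8257e+14) / (2.8740e+07 - 2.8031e+07)
= 3.0160e+13 / 7.0900e+05
= 4.2539e+07 m/s

4.2539e+07


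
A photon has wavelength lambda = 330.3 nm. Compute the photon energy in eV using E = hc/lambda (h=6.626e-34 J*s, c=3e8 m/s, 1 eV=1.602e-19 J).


E = hc / lambda
= (6.626e-34)(3e8) / (330.3e-9)
= 1.9878e-25 / 3.3030e-07
= 6.0182e-19 J
Converting to eV: 6.0182e-19 / 1.602e-19
= 3.7567 eV

3.7567


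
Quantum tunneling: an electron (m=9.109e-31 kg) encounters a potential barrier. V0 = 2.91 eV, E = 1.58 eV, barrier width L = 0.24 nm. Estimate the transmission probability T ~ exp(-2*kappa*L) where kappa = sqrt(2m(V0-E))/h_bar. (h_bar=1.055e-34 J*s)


V0 - E = 1.33 eV = 2.1307e-19 J
kappa = sqrt(2 * m * (V0-E)) / h_bar
= sqrt(2 * 9.109e-31 * 2.1307e-19) / 1.055e-34
= 5.9055e+09 /m
2*kappa*L = 2 * 5.9055e+09 * 0.24e-9
= 2.8346
T = exp(-2.8346) = 5.874032e-02

5.874032e-02


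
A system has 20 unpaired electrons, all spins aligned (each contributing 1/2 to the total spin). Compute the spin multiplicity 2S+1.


Total spin S = N * (1/2) = 20 * 0.5 = 10.0
Spin multiplicity = 2S + 1
= 2 * 10.0 + 1
= 21

21


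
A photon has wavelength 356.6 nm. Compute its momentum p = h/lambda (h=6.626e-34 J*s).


p = h / lambda
= 6.626e-34 / (356.6e-9)
= 6.626e-34 / 3.5660e-07
= 1.8581e-27 kg*m/s

1.8581e-27


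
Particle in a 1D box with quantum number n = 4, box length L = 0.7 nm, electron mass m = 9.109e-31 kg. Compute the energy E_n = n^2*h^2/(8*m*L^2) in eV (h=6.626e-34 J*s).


E = n^2 * h^2 / (8 * m * L^2)
= 4^2 * (6.626e-34)^2 / (8 * 9.109e-31 * (0.7e-9)^2)
= 16 * 4.3904e-67 / (8 * 9.109e-31 * 4.9000e-19)
= 1.9673e-18 J
= 12.2801 eV

12.2801


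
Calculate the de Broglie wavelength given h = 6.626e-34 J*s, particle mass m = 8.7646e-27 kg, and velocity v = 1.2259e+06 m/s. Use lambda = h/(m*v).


lambda = h / (m * v)
= 6.626e-34 / (8.7646e-27 * 1.2259e+06)
= 6.626e-34 / 1.0745e-20
= 6.1669e-14 m

6.1669e-14


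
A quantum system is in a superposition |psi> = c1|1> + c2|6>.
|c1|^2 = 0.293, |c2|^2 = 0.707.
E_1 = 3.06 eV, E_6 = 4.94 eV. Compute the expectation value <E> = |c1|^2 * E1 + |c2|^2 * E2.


<E> = |c1|^2 * E1 + |c2|^2 * E2
= 0.293 * 3.06 + 0.707 * 4.94
= 0.8966 + 3.4926
= 4.3892 eV

4.3892


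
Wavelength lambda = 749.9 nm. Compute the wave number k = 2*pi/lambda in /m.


k = 2 * pi / lambda
= 6.2832 / (749.9e-9)
= 6.2832 / 7.4990e-07
= 8.3787e+06 /m

8.3787e+06


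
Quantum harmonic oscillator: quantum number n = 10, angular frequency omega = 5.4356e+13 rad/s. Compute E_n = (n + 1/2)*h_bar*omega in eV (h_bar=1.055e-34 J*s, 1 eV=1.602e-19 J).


E = (n + 1/2) * h_bar * omega
= (10 + 0.5) * 1.055e-34 * 5.4356e+13
= 10.5 * 5.7346e-21
= 6.0213e-20 J
= 0.3759 eV

0.3759


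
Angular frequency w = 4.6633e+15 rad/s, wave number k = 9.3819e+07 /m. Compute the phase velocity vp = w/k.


vp = w / k
= 4.6633e+15 / 9.3819e+07
= 4.9705e+07 m/s

4.9705e+07


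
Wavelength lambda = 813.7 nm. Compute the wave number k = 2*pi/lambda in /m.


k = 2 * pi / lambda
= 6.2832 / (813.7e-9)
= 6.2832 / 8.1370e-07
= 7.7217e+06 /m

7.7217e+06


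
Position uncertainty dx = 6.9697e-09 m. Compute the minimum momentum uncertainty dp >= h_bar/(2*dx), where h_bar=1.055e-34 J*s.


dp = h_bar / (2 * dx)
= 1.055e-34 / (2 * 6.9697e-09)
= 1.055e-34 / 1.3939e-08
= 7.5685e-27 kg*m/s

7.5685e-27


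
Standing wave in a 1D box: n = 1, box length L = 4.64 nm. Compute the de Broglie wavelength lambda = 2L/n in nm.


lambda = 2L / n
= 2 * 4.64 / 1
= 9.28 / 1
= 9.28 nm

9.28


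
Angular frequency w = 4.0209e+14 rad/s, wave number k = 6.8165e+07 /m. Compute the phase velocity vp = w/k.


vp = w / k
= 4.0209e+14 / 6.8165e+07
= 5.8988e+06 m/s

5.8988e+06


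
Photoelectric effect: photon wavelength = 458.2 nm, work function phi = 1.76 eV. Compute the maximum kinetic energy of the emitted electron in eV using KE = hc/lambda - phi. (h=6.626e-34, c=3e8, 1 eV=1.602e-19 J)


E_photon = hc / lambda
= (6.626e-34)(3e8) / (458.2e-9)
= 4.3383e-19 J
= 2.708 eV
KE = E_photon - phi
= 2.708 - 1.76
= 0.948 eV

0.948


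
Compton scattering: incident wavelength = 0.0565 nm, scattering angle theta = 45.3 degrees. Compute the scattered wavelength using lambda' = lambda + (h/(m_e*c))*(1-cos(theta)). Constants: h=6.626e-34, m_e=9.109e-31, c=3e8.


Compton wavelength: h/(m_e*c) = 2.4247e-12 m
d_lambda = 2.4247e-12 * (1 - cos(45.3 deg))
= 2.4247e-12 * 0.296605
= 7.1918e-13 m = 0.000719 nm
lambda' = 0.0565 + 0.000719
= 0.057219 nm

0.057219


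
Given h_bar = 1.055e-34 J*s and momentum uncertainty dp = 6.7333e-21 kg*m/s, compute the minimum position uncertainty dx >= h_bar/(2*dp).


dx = h_bar / (2 * dp)
= 1.055e-34 / (2 * 6.7333e-21)
= 1.055e-34 / 1.3467e-20
= 7.8342e-15 m

7.8342e-15


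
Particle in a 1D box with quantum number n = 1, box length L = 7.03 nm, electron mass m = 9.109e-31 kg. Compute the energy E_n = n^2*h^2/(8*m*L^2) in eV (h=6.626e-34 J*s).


E = n^2 * h^2 / (8 * m * L^2)
= 1^2 * (6.626e-34)^2 / (8 * 9.109e-31 * (7.03e-9)^2)
= 1 * 4.3904e-67 / (8 * 9.109e-31 * 4.9421e-17)
= 1.2191e-21 J
= 0.0076 eV

0.0076


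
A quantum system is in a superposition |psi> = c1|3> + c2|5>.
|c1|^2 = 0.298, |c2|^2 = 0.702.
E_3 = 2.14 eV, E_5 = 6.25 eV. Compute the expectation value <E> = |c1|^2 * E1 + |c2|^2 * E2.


<E> = |c1|^2 * E1 + |c2|^2 * E2
= 0.298 * 2.14 + 0.702 * 6.25
= 0.6377 + 4.3875
= 5.0252 eV

5.0252


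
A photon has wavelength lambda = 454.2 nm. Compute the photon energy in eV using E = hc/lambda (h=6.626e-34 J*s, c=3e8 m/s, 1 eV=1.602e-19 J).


E = hc / lambda
= (6.626e-34)(3e8) / (454.2e-9)
= 1.9878e-25 / 4.5420e-07
= 4.3765e-19 J
Converting to eV: 4.3765e-19 / 1.602e-19
= 2.7319 eV

2.7319


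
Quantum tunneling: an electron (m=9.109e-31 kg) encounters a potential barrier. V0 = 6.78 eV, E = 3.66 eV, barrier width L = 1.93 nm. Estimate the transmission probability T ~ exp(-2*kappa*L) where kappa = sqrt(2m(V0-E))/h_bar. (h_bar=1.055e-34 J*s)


V0 - E = 3.12 eV = 4.9982e-19 J
kappa = sqrt(2 * m * (V0-E)) / h_bar
= sqrt(2 * 9.109e-31 * 4.9982e-19) / 1.055e-34
= 9.0450e+09 /m
2*kappa*L = 2 * 9.0450e+09 * 1.93e-9
= 34.9135
T = exp(-34.9135) = 6.874594e-16

6.874594e-16


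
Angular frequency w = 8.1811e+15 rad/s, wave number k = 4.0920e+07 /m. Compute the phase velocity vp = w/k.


vp = w / k
= 8.1811e+15 / 4.0920e+07
= 1.9993e+08 m/s

1.9993e+08


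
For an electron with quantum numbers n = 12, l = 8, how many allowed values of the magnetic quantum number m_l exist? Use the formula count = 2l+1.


m_l ranges from -l to +l in integer steps
So m_l goes from -8 to +8
Count = 2l + 1 = 2*8 + 1
= 17

17


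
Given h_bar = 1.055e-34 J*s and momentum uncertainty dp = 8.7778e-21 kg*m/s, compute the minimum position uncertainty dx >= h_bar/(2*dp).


dx = h_bar / (2 * dp)
= 1.055e-34 / (2 * 8.7778e-21)
= 1.055e-34 / 1.7556e-20
= 6.0095e-15 m

6.0095e-15


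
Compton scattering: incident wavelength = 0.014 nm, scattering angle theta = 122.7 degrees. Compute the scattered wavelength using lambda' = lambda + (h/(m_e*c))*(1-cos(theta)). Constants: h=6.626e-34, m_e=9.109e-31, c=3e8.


Compton wavelength: h/(m_e*c) = 2.4247e-12 m
d_lambda = 2.4247e-12 * (1 - cos(122.7 deg))
= 2.4247e-12 * 1.54024
= 3.7346e-12 m = 0.003735 nm
lambda' = 0.014 + 0.003735
= 0.017735 nm

0.017735


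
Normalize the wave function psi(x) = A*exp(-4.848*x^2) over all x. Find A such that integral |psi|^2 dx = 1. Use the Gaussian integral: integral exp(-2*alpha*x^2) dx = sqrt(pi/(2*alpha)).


integral |psi|^2 dx = A^2 * sqrt(pi/(2*alpha)) = 1
A^2 = sqrt(2*alpha/pi)
= sqrt(2 * 4.848 / pi)
= 1.756796
A = sqrt(1.756796)
= 1.3254

1.3254


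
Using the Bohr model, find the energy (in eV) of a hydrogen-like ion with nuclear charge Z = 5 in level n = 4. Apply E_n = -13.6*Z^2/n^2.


E_n = -13.6 * Z^2 / n^2
= -13.6 * 5^2 / 4^2
= -13.6 * 25 / 16
= -21.25 eV

-21.25


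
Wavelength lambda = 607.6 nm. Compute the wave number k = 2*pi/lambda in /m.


k = 2 * pi / lambda
= 6.2832 / (607.6e-9)
= 6.2832 / 6.0760e-07
= 1.0341e+07 /m

1.0341e+07


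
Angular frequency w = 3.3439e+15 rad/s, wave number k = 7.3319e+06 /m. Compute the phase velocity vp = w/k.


vp = w / k
= 3.3439e+15 / 7.3319e+06
= 4.5608e+08 m/s

4.5608e+08


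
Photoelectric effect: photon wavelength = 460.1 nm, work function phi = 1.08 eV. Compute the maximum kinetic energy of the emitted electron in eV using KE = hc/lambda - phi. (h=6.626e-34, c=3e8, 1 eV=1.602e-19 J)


E_photon = hc / lambda
= (6.626e-34)(3e8) / (460.1e-9)
= 4.3204e-19 J
= 2.6969 eV
KE = E_photon - phi
= 2.6969 - 1.08
= 1.6169 eV

1.6169


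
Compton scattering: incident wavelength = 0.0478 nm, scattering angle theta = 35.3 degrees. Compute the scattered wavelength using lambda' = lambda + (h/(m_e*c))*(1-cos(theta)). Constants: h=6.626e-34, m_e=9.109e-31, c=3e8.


Compton wavelength: h/(m_e*c) = 2.4247e-12 m
d_lambda = 2.4247e-12 * (1 - cos(35.3 deg))
= 2.4247e-12 * 0.183862
= 4.4581e-13 m = 0.000446 nm
lambda' = 0.0478 + 0.000446
= 0.048246 nm

0.048246


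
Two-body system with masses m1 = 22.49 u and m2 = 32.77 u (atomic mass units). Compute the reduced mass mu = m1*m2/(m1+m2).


mu = m1 * m2 / (m1 + m2)
= 22.49 * 32.77 / (22.49 + 32.77)
= 736.9973 / 55.26
= 13.3369 u

13.3369


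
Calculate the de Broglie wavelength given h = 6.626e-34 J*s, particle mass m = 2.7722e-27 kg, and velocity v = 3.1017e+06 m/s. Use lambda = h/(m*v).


lambda = h / (m * v)
= 6.626e-34 / (2.7722e-27 * 3.1017e+06)
= 6.626e-34 / 8.5985e-21
= 7.7060e-14 m

7.7060e-14


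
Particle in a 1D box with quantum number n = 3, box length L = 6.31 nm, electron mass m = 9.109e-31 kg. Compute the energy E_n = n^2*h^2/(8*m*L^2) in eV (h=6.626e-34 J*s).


E = n^2 * h^2 / (8 * m * L^2)
= 3^2 * (6.626e-34)^2 / (8 * 9.109e-31 * (6.31e-9)^2)
= 9 * 4.3904e-67 / (8 * 9.109e-31 * 3.9816e-17)
= 1.3618e-20 J
= 0.085 eV

0.085


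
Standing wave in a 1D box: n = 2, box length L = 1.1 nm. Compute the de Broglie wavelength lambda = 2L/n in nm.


lambda = 2L / n
= 2 * 1.1 / 2
= 2.2 / 2
= 1.1 nm

1.1


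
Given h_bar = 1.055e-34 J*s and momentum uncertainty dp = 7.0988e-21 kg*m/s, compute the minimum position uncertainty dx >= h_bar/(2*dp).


dx = h_bar / (2 * dp)
= 1.055e-34 / (2 * 7.0988e-21)
= 1.055e-34 / 1.4198e-20
= 7.4308e-15 m

7.4308e-15


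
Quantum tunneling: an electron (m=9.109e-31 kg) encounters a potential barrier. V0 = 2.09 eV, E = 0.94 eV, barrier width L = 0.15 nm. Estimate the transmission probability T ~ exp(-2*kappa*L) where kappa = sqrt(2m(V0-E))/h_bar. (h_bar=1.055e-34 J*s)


V0 - E = 1.15 eV = 1.8423e-19 J
kappa = sqrt(2 * m * (V0-E)) / h_bar
= sqrt(2 * 9.109e-31 * 1.8423e-19) / 1.055e-34
= 5.4913e+09 /m
2*kappa*L = 2 * 5.4913e+09 * 0.15e-9
= 1.6474
T = exp(-1.6474) = 1.925497e-01

1.925497e-01


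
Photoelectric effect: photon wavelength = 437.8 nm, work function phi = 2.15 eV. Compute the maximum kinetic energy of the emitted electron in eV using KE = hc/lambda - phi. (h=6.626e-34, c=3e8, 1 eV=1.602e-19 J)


E_photon = hc / lambda
= (6.626e-34)(3e8) / (437.8e-9)
= 4.5404e-19 J
= 2.8342 eV
KE = E_photon - phi
= 2.8342 - 2.15
= 0.6842 eV

0.6842


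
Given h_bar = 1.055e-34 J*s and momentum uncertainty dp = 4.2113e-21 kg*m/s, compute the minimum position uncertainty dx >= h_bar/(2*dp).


dx = h_bar / (2 * dp)
= 1.055e-34 / (2 * 4.2113e-21)
= 1.055e-34 / 8.4226e-21
= 1.2526e-14 m

1.2526e-14


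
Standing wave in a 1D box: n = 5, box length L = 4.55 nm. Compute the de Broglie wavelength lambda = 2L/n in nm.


lambda = 2L / n
= 2 * 4.55 / 5
= 9.1 / 5
= 1.82 nm

1.82


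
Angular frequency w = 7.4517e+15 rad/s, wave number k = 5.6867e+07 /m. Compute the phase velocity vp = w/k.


vp = w / k
= 7.4517e+15 / 5.6867e+07
= 1.3104e+08 m/s

1.3104e+08


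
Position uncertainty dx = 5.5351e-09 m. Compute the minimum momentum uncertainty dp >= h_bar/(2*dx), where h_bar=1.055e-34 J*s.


dp = h_bar / (2 * dx)
= 1.055e-34 / (2 * 5.5351e-09)
= 1.055e-34 / 1.1070e-08
= 9.5301e-27 kg*m/s

9.5301e-27


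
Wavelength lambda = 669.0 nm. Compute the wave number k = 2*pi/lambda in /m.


k = 2 * pi / lambda
= 6.2832 / (669.0e-9)
= 6.2832 / 6.6900e-07
= 9.3919e+06 /m

9.3919e+06


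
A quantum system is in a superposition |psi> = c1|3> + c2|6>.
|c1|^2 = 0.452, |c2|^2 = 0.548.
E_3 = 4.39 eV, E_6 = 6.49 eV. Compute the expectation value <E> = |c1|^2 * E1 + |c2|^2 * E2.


<E> = |c1|^2 * E1 + |c2|^2 * E2
= 0.452 * 4.39 + 0.548 * 6.49
= 1.9843 + 3.5565
= 5.5408 eV

5.5408


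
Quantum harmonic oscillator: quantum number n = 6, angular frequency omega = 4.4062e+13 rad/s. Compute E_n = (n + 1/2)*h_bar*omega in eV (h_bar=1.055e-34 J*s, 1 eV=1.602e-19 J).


E = (n + 1/2) * h_bar * omega
= (6 + 0.5) * 1.055e-34 * 4.4062e+13
= 6.5 * 4.6485e-21
= 3.0216e-20 J
= 0.1886 eV

0.1886


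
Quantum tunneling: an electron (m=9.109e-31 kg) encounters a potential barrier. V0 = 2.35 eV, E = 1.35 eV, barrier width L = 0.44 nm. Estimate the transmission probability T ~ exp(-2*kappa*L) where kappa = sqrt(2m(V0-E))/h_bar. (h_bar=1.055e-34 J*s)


V0 - E = 1.0 eV = 1.6020e-19 J
kappa = sqrt(2 * m * (V0-E)) / h_bar
= sqrt(2 * 9.109e-31 * 1.6020e-19) / 1.055e-34
= 5.1207e+09 /m
2*kappa*L = 2 * 5.1207e+09 * 0.44e-9
= 4.5062
T = exp(-4.5062) = 1.104018e-02

1.104018e-02


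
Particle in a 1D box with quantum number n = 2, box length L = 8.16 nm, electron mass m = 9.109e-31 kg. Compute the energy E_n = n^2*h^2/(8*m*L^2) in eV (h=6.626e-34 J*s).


E = n^2 * h^2 / (8 * m * L^2)
= 2^2 * (6.626e-34)^2 / (8 * 9.109e-31 * (8.16e-9)^2)
= 4 * 4.3904e-67 / (8 * 9.109e-31 * 6.6586e-17)
= 3.6193e-21 J
= 0.0226 eV

0.0226


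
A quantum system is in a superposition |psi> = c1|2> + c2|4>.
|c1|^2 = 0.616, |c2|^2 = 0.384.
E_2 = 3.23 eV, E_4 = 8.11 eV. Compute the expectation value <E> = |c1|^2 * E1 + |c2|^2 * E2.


<E> = |c1|^2 * E1 + |c2|^2 * E2
= 0.616 * 3.23 + 0.384 * 8.11
= 1.9897 + 3.1142
= 5.1039 eV

5.1039


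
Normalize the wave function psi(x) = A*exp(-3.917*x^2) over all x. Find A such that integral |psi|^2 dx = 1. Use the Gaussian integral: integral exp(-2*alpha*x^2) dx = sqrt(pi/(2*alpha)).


integral |psi|^2 dx = A^2 * sqrt(pi/(2*alpha)) = 1
A^2 = sqrt(2*alpha/pi)
= sqrt(2 * 3.917 / pi)
= 1.579126
A = sqrt(1.579126)
= 1.2566

1.2566
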